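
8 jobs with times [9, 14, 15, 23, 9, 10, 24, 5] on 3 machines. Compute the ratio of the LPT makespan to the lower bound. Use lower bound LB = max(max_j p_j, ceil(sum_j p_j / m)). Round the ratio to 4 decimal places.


LPT order: [24, 23, 15, 14, 10, 9, 9, 5]
Machine loads after assignment: [38, 33, 38]
LPT makespan = 38
Lower bound = max(max_job, ceil(total/3)) = max(24, 37) = 37
Ratio = 38 / 37 = 1.027

1.027


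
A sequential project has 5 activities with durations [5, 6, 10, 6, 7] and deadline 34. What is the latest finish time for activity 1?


LF(activity 1) = deadline - sum of successor durations
Successors: activities 2 through 5 with durations [6, 10, 6, 7]
Sum of successor durations = 29
LF = 34 - 29 = 5

5


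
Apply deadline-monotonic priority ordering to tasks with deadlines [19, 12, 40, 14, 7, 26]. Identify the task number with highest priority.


Sort tasks by relative deadline (ascending):
  Task 5: deadline = 7
  Task 2: deadline = 12
  Task 4: deadline = 14
  Task 1: deadline = 19
  Task 6: deadline = 26
  Task 3: deadline = 40
Priority order (highest first): [5, 2, 4, 1, 6, 3]
Highest priority task = 5

5


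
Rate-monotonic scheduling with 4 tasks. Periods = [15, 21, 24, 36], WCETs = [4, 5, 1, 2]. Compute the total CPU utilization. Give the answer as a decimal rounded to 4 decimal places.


Compute individual utilizations (exact fractions):
  Task 1: C/T = 4/15 (approx. 0.2667)
  Task 2: C/T = 5/21 (approx. 0.2381)
  Task 3: C/T = 1/24 (approx. 0.0417)
  Task 4: C/T = 2/36 = 1/18 (approx. 0.0556)
Total utilization U = 4/15 + 5/21 + 1/24 + 1/18 = 1517/2520
Rounded to 4 decimal places: U = 0.6020
RM (Liu & Layland) bound for 4 tasks = 0.756828; compare with U = 1517/2520 (approx. 0.601984)
U <= bound, so schedulable by RM sufficient condition.

0.6020


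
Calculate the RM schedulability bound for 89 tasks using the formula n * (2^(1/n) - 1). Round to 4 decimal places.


Compute 2^(1/89) = 1.0078185773
Subtract 1: 1.0078185773 - 1 = 0.0078185773
Multiply by n: 89 * 0.0078185773 = 0.6958533797
Round to 4 dp: 0.6959

0.6959


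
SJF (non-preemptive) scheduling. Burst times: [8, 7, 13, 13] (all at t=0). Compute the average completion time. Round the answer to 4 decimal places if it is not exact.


SJF order (ascending): [7, 8, 13, 13]
Completion times:
  Job 1: burst=7, C=7
  Job 2: burst=8, C=15
  Job 3: burst=13, C=28
  Job 4: burst=13, C=41
Average completion = 91/4 = 22.75

22.75


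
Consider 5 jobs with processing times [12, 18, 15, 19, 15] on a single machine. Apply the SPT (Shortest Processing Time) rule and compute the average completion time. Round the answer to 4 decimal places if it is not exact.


Sort jobs by processing time (SPT order): [12, 15, 15, 18, 19]
Compute completion times sequentially:
  Job 1: processing = 12, completes at 12
  Job 2: processing = 15, completes at 27
  Job 3: processing = 15, completes at 42
  Job 4: processing = 18, completes at 60
  Job 5: processing = 19, completes at 79
Sum of completion times = 220
Average completion time = 220/5 = 44.0

44.0


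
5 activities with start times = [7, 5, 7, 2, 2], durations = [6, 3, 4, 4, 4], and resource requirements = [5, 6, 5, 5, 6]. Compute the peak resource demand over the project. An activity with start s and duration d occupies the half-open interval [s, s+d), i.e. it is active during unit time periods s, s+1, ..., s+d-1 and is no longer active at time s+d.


Each activity i is active on [start_i, start_i + duration_i).
Compute total resource usage per time slot:
  t=0: active resources = [], total = 0
  t=1: active resources = [], total = 0
  t=2: active resources = [5, 6], total = 11
  t=3: active resources = [5, 6], total = 11
  t=4: active resources = [5, 6], total = 11
  t=5: active resources = [6, 5, 6], total = 17
  t=6: active resources = [6], total = 6
  t=7: active resources = [5, 6, 5], total = 16
  t=8: active resources = [5, 5], total = 10
  t=9: active resources = [5, 5], total = 10
  t=10: active resources = [5, 5], total = 10
  t=11: active resources = [5], total = 5
  t=12: active resources = [5], total = 5
Peak resource demand = 17

17


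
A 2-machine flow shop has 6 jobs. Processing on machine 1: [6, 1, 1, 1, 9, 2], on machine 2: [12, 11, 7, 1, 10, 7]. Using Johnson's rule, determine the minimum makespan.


Apply Johnson's rule:
  Group 1 (a <= b): [(2, 1, 11), (3, 1, 7), (4, 1, 1), (6, 2, 7), (1, 6, 12), (5, 9, 10)]
  Group 2 (a > b): []
Optimal job order: [2, 3, 4, 6, 1, 5]
Schedule:
  Job 2: M1 done at 1, M2 done at 12
  Job 3: M1 done at 2, M2 done at 19
  Job 4: M1 done at 3, M2 done at 20
  Job 6: M1 done at 5, M2 done at 27
  Job 1: M1 done at 11, M2 done at 39
  Job 5: M1 done at 20, M2 done at 49
Makespan = 49

49


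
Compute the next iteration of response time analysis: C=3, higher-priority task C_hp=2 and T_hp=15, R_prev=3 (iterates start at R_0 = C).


R_next = C + ceil(R_prev / T_hp) * C_hp
ceil(3 / 15) = ceil(0.2) = 1
Interference = 1 * 2 = 2
R_next = 3 + 2 = 5

5


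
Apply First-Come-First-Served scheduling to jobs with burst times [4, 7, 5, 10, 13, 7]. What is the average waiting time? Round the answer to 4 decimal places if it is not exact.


FCFS order (as given): [4, 7, 5, 10, 13, 7]
Waiting times:
  Job 1: wait = 0
  Job 2: wait = 4
  Job 3: wait = 11
  Job 4: wait = 16
  Job 5: wait = 26
  Job 6: wait = 39
Sum of waiting times = 96
Average waiting time = 96/6 = 16.0

16.0


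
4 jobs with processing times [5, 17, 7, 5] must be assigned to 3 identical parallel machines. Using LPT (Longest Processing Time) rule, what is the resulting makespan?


Sort jobs in decreasing order (LPT): [17, 7, 5, 5]
Assign each job to the least loaded machine:
  Machine 1: jobs [17], load = 17
  Machine 2: jobs [7], load = 7
  Machine 3: jobs [5, 5], load = 10
Makespan = max load = 17

17


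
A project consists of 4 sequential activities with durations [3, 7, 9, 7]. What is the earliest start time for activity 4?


Activity 4 starts after activities 1 through 3 complete.
Predecessor durations: [3, 7, 9]
ES = 3 + 7 + 9 = 19

19


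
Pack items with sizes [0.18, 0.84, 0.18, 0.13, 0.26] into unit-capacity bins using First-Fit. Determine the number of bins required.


Place items sequentially using First-Fit:
  Item 0.18 -> new Bin 1
  Item 0.84 -> new Bin 2
  Item 0.18 -> Bin 1 (now 0.36)
  Item 0.13 -> Bin 1 (now 0.49)
  Item 0.26 -> Bin 1 (now 0.75)
Total bins used = 2

2


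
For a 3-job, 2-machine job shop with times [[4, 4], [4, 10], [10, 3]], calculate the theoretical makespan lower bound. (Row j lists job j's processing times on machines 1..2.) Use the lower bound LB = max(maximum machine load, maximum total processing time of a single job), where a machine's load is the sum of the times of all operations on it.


Machine loads:
  Machine 1: 4 + 4 + 10 = 18
  Machine 2: 4 + 10 + 3 = 17
Max machine load = 18
Job totals:
  Job 1: 8
  Job 2: 14
  Job 3: 13
Max job total = 14
Lower bound = max(18, 14) = 18

18


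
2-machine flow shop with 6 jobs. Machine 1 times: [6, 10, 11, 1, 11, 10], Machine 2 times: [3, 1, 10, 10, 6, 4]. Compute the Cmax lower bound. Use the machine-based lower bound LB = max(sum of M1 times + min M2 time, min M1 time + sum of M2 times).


LB1 = sum(M1 times) + min(M2 times) = 49 + 1 = 50
LB2 = min(M1 times) + sum(M2 times) = 1 + 34 = 35
Lower bound = max(LB1, LB2) = max(50, 35) = 50

50


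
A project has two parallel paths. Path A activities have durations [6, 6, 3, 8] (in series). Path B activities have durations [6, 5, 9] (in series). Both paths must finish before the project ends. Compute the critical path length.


Path A total = 6 + 6 + 3 + 8 = 23
Path B total = 6 + 5 + 9 = 20
Critical path = longest path = max(23, 20) = 23

23


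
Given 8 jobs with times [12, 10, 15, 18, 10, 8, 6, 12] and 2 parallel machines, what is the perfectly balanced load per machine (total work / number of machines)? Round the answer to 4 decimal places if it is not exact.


Total processing time = 12 + 10 + 15 + 18 + 10 + 8 + 6 + 12 = 91
Number of machines = 2
Ideal balanced load = 91 / 2 = 45.5

45.5


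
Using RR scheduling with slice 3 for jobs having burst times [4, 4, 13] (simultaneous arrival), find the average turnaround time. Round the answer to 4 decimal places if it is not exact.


Time quantum = 3
Execution trace:
  J1 runs 3 units, time = 3
  J2 runs 3 units, time = 6
  J3 runs 3 units, time = 9
  J1 runs 1 units, time = 10
  J2 runs 1 units, time = 11
  J3 runs 3 units, time = 14
  J3 runs 3 units, time = 17
  J3 runs 3 units, time = 20
  J3 runs 1 units, time = 21
Finish times: [10, 11, 21]
Average turnaround = 42/3 = 14.0

14.0


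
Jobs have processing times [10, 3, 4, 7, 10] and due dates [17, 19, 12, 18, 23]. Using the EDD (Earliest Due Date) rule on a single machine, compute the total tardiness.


Sort by due date (EDD order): [(4, 12), (10, 17), (7, 18), (3, 19), (10, 23)]
Compute completion times and tardiness:
  Job 1: p=4, d=12, C=4, tardiness=max(0,4-12)=0
  Job 2: p=10, d=17, C=14, tardiness=max(0,14-17)=0
  Job 3: p=7, d=18, C=21, tardiness=max(0,21-18)=3
  Job 4: p=3, d=19, C=24, tardiness=max(0,24-19)=5
  Job 5: p=10, d=23, C=34, tardiness=max(0,34-23)=11
Total tardiness = 19

19


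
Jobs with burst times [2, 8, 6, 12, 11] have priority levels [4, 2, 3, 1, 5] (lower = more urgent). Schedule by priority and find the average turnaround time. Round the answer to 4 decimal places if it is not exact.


Sort by priority (ascending = highest first):
Order: [(1, 12), (2, 8), (3, 6), (4, 2), (5, 11)]
Completion times:
  Priority 1, burst=12, C=12
  Priority 2, burst=8, C=20
  Priority 3, burst=6, C=26
  Priority 4, burst=2, C=28
  Priority 5, burst=11, C=39
Average turnaround = 125/5 = 25.0

25.0


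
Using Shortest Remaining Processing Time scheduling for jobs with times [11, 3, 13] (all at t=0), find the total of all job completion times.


Since all jobs arrive at t=0, SRPT equals SPT ordering.
SPT order: [3, 11, 13]
Completion times:
  Job 1: p=3, C=3
  Job 2: p=11, C=14
  Job 3: p=13, C=27
Total completion time = 3 + 14 + 27 = 44

44


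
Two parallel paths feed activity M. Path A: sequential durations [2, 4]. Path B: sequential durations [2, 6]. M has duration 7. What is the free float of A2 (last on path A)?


ES(A2) = sum of predecessors on chain A = 2
EF(A2) = ES + duration = 2 + 4 = 6
Successor of A2 is M. ES(M) = max(sum(A), sum(B)) = max(6, 8) = 8
Free float = ES(successor) - EF(current) = 8 - 6 = 2

2


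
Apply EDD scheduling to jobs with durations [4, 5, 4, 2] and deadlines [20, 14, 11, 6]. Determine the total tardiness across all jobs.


Sort by due date (EDD order): [(2, 6), (4, 11), (5, 14), (4, 20)]
Compute completion times and tardiness:
  Job 1: p=2, d=6, C=2, tardiness=max(0,2-6)=0
  Job 2: p=4, d=11, C=6, tardiness=max(0,6-11)=0
  Job 3: p=5, d=14, C=11, tardiness=max(0,11-14)=0
  Job 4: p=4, d=20, C=15, tardiness=max(0,15-20)=0
Total tardiness = 0

0


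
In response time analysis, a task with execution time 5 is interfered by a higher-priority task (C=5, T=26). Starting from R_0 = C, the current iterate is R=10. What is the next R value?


R_next = C + ceil(R_prev / T_hp) * C_hp
ceil(10 / 26) = ceil(0.3846) = 1
Interference = 1 * 5 = 5
R_next = 5 + 5 = 10
R_next = R_prev, so the iteration has converged (response time = 10).

10


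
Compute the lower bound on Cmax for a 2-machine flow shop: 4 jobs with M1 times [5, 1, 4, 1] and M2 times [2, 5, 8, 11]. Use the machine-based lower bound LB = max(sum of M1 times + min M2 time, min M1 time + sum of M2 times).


LB1 = sum(M1 times) + min(M2 times) = 11 + 2 = 13
LB2 = min(M1 times) + sum(M2 times) = 1 + 26 = 27
Lower bound = max(LB1, LB2) = max(13, 27) = 27

27


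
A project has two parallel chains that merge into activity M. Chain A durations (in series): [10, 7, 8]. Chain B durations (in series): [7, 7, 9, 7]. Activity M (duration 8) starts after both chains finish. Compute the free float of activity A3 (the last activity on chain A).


ES(A3) = sum of predecessors on chain A = 17
EF(A3) = ES + duration = 17 + 8 = 25
Successor of A3 is M. ES(M) = max(sum(A), sum(B)) = max(25, 30) = 30
Free float = ES(successor) - EF(current) = 30 - 25 = 5

5


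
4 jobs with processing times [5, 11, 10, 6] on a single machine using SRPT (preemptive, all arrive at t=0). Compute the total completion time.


Since all jobs arrive at t=0, SRPT equals SPT ordering.
SPT order: [5, 6, 10, 11]
Completion times:
  Job 1: p=5, C=5
  Job 2: p=6, C=11
  Job 3: p=10, C=21
  Job 4: p=11, C=32
Total completion time = 5 + 11 + 21 + 32 = 69

69


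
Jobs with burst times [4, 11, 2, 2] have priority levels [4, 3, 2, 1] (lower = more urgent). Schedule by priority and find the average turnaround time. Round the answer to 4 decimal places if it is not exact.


Sort by priority (ascending = highest first):
Order: [(1, 2), (2, 2), (3, 11), (4, 4)]
Completion times:
  Priority 1, burst=2, C=2
  Priority 2, burst=2, C=4
  Priority 3, burst=11, C=15
  Priority 4, burst=4, C=19
Average turnaround = 40/4 = 10.0

10.0


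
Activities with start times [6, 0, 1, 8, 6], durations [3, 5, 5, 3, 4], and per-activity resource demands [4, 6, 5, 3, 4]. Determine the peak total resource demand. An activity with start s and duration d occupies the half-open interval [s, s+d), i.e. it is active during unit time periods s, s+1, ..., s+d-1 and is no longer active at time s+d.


Each activity i is active on [start_i, start_i + duration_i).
Compute total resource usage per time slot:
  t=0: active resources = [6], total = 6
  t=1: active resources = [6, 5], total = 11
  t=2: active resources = [6, 5], total = 11
  t=3: active resources = [6, 5], total = 11
  t=4: active resources = [6, 5], total = 11
  t=5: active resources = [5], total = 5
  t=6: active resources = [4, 4], total = 8
  t=7: active resources = [4, 4], total = 8
  t=8: active resources = [4, 3, 4], total = 11
  t=9: active resources = [3, 4], total = 7
  t=10: active resources = [3], total = 3
Peak resource demand = 11

11


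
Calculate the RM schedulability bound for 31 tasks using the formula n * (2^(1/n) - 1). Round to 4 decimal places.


Compute 2^(1/31) = 1.0226114356
Subtract 1: 1.0226114356 - 1 = 0.0226114356
Multiply by n: 31 * 0.0226114356 = 0.7009545036
Round to 4 dp: 0.7010

0.7010


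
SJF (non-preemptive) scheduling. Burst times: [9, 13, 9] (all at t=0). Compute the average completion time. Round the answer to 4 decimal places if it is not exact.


SJF order (ascending): [9, 9, 13]
Completion times:
  Job 1: burst=9, C=9
  Job 2: burst=9, C=18
  Job 3: burst=13, C=31
Average completion = 58/3 = 19.3333

19.3333


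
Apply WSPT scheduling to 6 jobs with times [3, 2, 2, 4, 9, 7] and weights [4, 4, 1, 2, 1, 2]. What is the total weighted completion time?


Compute p/w ratios and sort ascending (WSPT): [(2, 4), (3, 4), (2, 1), (4, 2), (7, 2), (9, 1)]
Compute weighted completion times:
  Job (p=2,w=4): C=2, w*C=4*2=8
  Job (p=3,w=4): C=5, w*C=4*5=20
  Job (p=2,w=1): C=7, w*C=1*7=7
  Job (p=4,w=2): C=11, w*C=2*11=22
  Job (p=7,w=2): C=18, w*C=2*18=36
  Job (p=9,w=1): C=27, w*C=1*27=27
Total weighted completion time = 120

120


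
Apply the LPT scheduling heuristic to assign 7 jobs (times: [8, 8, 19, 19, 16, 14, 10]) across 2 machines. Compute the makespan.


Sort jobs in decreasing order (LPT): [19, 19, 16, 14, 10, 8, 8]
Assign each job to the least loaded machine:
  Machine 1: jobs [19, 16, 8, 8], load = 51
  Machine 2: jobs [19, 14, 10], load = 43
Makespan = max load = 51

51


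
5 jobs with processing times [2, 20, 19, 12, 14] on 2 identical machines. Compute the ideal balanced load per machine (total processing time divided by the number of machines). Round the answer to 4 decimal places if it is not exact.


Total processing time = 2 + 20 + 19 + 12 + 14 = 67
Number of machines = 2
Ideal balanced load = 67 / 2 = 33.5

33.5


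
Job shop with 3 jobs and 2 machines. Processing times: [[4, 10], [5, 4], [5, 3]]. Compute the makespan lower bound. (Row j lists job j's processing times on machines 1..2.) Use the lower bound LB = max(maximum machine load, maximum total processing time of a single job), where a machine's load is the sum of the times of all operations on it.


Machine loads:
  Machine 1: 4 + 5 + 5 = 14
  Machine 2: 10 + 4 + 3 = 17
Max machine load = 17
Job totals:
  Job 1: 14
  Job 2: 9
  Job 3: 8
Max job total = 14
Lower bound = max(17, 14) = 17

17


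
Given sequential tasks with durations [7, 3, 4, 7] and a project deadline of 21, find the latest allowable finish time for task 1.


LF(activity 1) = deadline - sum of successor durations
Successors: activities 2 through 4 with durations [3, 4, 7]
Sum of successor durations = 14
LF = 21 - 14 = 7

7


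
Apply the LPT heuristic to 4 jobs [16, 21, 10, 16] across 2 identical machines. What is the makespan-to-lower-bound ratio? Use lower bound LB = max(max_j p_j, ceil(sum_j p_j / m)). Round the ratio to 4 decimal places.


LPT order: [21, 16, 16, 10]
Machine loads after assignment: [31, 32]
LPT makespan = 32
Lower bound = max(max_job, ceil(total/2)) = max(21, 32) = 32
Ratio = 32 / 32 = 1.0

1.0


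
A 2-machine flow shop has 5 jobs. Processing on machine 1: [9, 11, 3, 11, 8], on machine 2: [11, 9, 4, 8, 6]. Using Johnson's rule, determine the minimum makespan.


Apply Johnson's rule:
  Group 1 (a <= b): [(3, 3, 4), (1, 9, 11)]
  Group 2 (a > b): [(2, 11, 9), (4, 11, 8), (5, 8, 6)]
Optimal job order: [3, 1, 2, 4, 5]
Schedule:
  Job 3: M1 done at 3, M2 done at 7
  Job 1: M1 done at 12, M2 done at 23
  Job 2: M1 done at 23, M2 done at 32
  Job 4: M1 done at 34, M2 done at 42
  Job 5: M1 done at 42, M2 done at 48
Makespan = 48

48


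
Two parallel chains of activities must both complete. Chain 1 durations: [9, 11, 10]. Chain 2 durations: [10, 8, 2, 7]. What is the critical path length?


Path A total = 9 + 11 + 10 = 30
Path B total = 10 + 8 + 2 + 7 = 27
Critical path = longest path = max(30, 27) = 30

30


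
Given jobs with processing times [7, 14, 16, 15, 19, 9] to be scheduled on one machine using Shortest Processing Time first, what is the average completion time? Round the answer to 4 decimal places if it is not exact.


Sort jobs by processing time (SPT order): [7, 9, 14, 15, 16, 19]
Compute completion times sequentially:
  Job 1: processing = 7, completes at 7
  Job 2: processing = 9, completes at 16
  Job 3: processing = 14, completes at 30
  Job 4: processing = 15, completes at 45
  Job 5: processing = 16, completes at 61
  Job 6: processing = 19, completes at 80
Sum of completion times = 239
Average completion time = 239/6 = 39.8333

39.8333


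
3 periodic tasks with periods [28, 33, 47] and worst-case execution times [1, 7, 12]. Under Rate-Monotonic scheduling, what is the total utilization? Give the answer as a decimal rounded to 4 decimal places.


Compute individual utilizations (exact fractions):
  Task 1: C/T = 1/28 (approx. 0.0357)
  Task 2: C/T = 7/33 (approx. 0.2121)
  Task 3: C/T = 12/47 (approx. 0.2553)
Total utilization U = 1/28 + 7/33 + 12/47 = 21851/43428
Rounded to 4 decimal places: U = 0.5032
RM (Liu & Layland) bound for 3 tasks = 0.779763; compare with U = 21851/43428 (approx. 0.503155)
U <= bound, so schedulable by RM sufficient condition.

0.5032


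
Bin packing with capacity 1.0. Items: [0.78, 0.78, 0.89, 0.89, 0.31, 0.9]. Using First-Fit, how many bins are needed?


Place items sequentially using First-Fit:
  Item 0.78 -> new Bin 1
  Item 0.78 -> new Bin 2
  Item 0.89 -> new Bin 3
  Item 0.89 -> new Bin 4
  Item 0.31 -> new Bin 5
  Item 0.9 -> new Bin 6
Total bins used = 6

6


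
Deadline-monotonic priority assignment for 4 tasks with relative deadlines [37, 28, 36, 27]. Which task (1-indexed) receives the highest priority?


Sort tasks by relative deadline (ascending):
  Task 4: deadline = 27
  Task 2: deadline = 28
  Task 3: deadline = 36
  Task 1: deadline = 37
Priority order (highest first): [4, 2, 3, 1]
Highest priority task = 4

4


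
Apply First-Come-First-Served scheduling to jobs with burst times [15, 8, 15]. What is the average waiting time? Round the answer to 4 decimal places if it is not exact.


FCFS order (as given): [15, 8, 15]
Waiting times:
  Job 1: wait = 0
  Job 2: wait = 15
  Job 3: wait = 23
Sum of waiting times = 38
Average waiting time = 38/3 = 12.6667

12.6667


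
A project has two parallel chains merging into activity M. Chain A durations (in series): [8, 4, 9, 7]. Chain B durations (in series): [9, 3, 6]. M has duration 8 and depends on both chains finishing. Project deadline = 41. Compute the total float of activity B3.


Forward pass: ES(B3) = sum of predecessors on chain B = 12
EF = ES + duration = 12 + 6 = 18
Backward pass: LF(M) = deadline = 41; LS(M) = 41 - 8 = 33
LF(B3) = LS(M) - sum(successors on chain B) = 33 - 0 = 33
LS = LF - duration = 33 - 6 = 27
Total float = LS - ES = 27 - 12 = 15

15


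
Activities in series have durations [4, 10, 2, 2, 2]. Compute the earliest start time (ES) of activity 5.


Activity 5 starts after activities 1 through 4 complete.
Predecessor durations: [4, 10, 2, 2]
ES = 4 + 10 + 2 + 2 = 18

18


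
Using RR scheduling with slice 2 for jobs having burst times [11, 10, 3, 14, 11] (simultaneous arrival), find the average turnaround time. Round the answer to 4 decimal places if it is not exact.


Time quantum = 2
Execution trace:
  J1 runs 2 units, time = 2
  J2 runs 2 units, time = 4
  J3 runs 2 units, time = 6
  J4 runs 2 units, time = 8
  J5 runs 2 units, time = 10
  J1 runs 2 units, time = 12
  J2 runs 2 units, time = 14
  J3 runs 1 units, time = 15
  J4 runs 2 units, time = 17
  J5 runs 2 units, time = 19
  J1 runs 2 units, time = 21
  J2 runs 2 units, time = 23
  J4 runs 2 units, time = 25
  J5 runs 2 units, time = 27
  J1 runs 2 units, time = 29
  J2 runs 2 units, time = 31
  J4 runs 2 units, time = 33
  J5 runs 2 units, time = 35
  J1 runs 2 units, time = 37
  J2 runs 2 units, time = 39
  J4 runs 2 units, time = 41
  J5 runs 2 units, time = 43
  J1 runs 1 units, time = 44
  J4 runs 2 units, time = 46
  J5 runs 1 units, time = 47
  J4 runs 2 units, time = 49
Finish times: [44, 39, 15, 49, 47]
Average turnaround = 194/5 = 38.8

38.8


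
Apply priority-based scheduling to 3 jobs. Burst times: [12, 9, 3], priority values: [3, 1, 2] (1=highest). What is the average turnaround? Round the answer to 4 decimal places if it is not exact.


Sort by priority (ascending = highest first):
Order: [(1, 9), (2, 3), (3, 12)]
Completion times:
  Priority 1, burst=9, C=9
  Priority 2, burst=3, C=12
  Priority 3, burst=12, C=24
Average turnaround = 45/3 = 15.0

15.0


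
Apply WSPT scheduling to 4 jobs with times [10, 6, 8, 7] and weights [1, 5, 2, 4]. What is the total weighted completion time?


Compute p/w ratios and sort ascending (WSPT): [(6, 5), (7, 4), (8, 2), (10, 1)]
Compute weighted completion times:
  Job (p=6,w=5): C=6, w*C=5*6=30
  Job (p=7,w=4): C=13, w*C=4*13=52
  Job (p=8,w=2): C=21, w*C=2*21=42
  Job (p=10,w=1): C=31, w*C=1*31=31
Total weighted completion time = 155

155


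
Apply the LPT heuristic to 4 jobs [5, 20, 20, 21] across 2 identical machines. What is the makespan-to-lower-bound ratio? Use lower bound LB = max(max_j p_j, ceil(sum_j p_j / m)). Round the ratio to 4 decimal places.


LPT order: [21, 20, 20, 5]
Machine loads after assignment: [26, 40]
LPT makespan = 40
Lower bound = max(max_job, ceil(total/2)) = max(21, 33) = 33
Ratio = 40 / 33 = 1.2121

1.2121


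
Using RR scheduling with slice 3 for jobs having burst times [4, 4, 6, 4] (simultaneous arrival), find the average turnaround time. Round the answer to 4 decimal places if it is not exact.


Time quantum = 3
Execution trace:
  J1 runs 3 units, time = 3
  J2 runs 3 units, time = 6
  J3 runs 3 units, time = 9
  J4 runs 3 units, time = 12
  J1 runs 1 units, time = 13
  J2 runs 1 units, time = 14
  J3 runs 3 units, time = 17
  J4 runs 1 units, time = 18
Finish times: [13, 14, 17, 18]
Average turnaround = 62/4 = 15.5

15.5


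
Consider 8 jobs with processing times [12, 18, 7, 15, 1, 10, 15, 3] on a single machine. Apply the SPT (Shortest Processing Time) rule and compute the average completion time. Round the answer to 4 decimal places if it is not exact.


Sort jobs by processing time (SPT order): [1, 3, 7, 10, 12, 15, 15, 18]
Compute completion times sequentially:
  Job 1: processing = 1, completes at 1
  Job 2: processing = 3, completes at 4
  Job 3: processing = 7, completes at 11
  Job 4: processing = 10, completes at 21
  Job 5: processing = 12, completes at 33
  Job 6: processing = 15, completes at 48
  Job 7: processing = 15, completes at 63
  Job 8: processing = 18, completes at 81
Sum of completion times = 262
Average completion time = 262/8 = 32.75

32.75


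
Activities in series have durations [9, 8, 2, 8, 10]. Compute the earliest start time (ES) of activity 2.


Activity 2 starts after activities 1 through 1 complete.
Predecessor durations: [9]
ES = 9 = 9

9


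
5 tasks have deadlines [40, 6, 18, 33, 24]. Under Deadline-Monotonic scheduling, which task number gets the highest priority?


Sort tasks by relative deadline (ascending):
  Task 2: deadline = 6
  Task 3: deadline = 18
  Task 5: deadline = 24
  Task 4: deadline = 33
  Task 1: deadline = 40
Priority order (highest first): [2, 3, 5, 4, 1]
Highest priority task = 2

2


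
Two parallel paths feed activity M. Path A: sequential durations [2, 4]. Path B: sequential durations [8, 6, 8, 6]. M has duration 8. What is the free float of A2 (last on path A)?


ES(A2) = sum of predecessors on chain A = 2
EF(A2) = ES + duration = 2 + 4 = 6
Successor of A2 is M. ES(M) = max(sum(A), sum(B)) = max(6, 28) = 28
Free float = ES(successor) - EF(current) = 28 - 6 = 22

22


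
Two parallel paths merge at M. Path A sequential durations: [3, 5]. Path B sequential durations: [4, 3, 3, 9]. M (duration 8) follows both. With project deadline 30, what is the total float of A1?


Forward pass: ES(A1) = sum of predecessors on chain A = 0
EF = ES + duration = 0 + 3 = 3
Backward pass: LF(M) = deadline = 30; LS(M) = 30 - 8 = 22
LF(A1) = LS(M) - sum(successors on chain A) = 22 - 5 = 17
LS = LF - duration = 17 - 3 = 14
Total float = LS - ES = 14 - 0 = 14

14


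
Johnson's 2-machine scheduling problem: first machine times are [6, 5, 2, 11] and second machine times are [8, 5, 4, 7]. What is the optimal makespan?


Apply Johnson's rule:
  Group 1 (a <= b): [(3, 2, 4), (2, 5, 5), (1, 6, 8)]
  Group 2 (a > b): [(4, 11, 7)]
Optimal job order: [3, 2, 1, 4]
Schedule:
  Job 3: M1 done at 2, M2 done at 6
  Job 2: M1 done at 7, M2 done at 12
  Job 1: M1 done at 13, M2 done at 21
  Job 4: M1 done at 24, M2 done at 31
Makespan = 31

31


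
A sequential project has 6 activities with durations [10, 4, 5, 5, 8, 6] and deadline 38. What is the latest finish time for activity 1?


LF(activity 1) = deadline - sum of successor durations
Successors: activities 2 through 6 with durations [4, 5, 5, 8, 6]
Sum of successor durations = 28
LF = 38 - 28 = 10

10


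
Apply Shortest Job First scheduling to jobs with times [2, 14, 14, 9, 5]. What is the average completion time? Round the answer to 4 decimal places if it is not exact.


SJF order (ascending): [2, 5, 9, 14, 14]
Completion times:
  Job 1: burst=2, C=2
  Job 2: burst=5, C=7
  Job 3: burst=9, C=16
  Job 4: burst=14, C=30
  Job 5: burst=14, C=44
Average completion = 99/5 = 19.8

19.8


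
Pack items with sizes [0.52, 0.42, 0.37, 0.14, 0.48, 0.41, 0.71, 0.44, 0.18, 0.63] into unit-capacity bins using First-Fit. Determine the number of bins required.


Place items sequentially using First-Fit:
  Item 0.52 -> new Bin 1
  Item 0.42 -> Bin 1 (now 0.94)
  Item 0.37 -> new Bin 2
  Item 0.14 -> Bin 2 (now 0.51)
  Item 0.48 -> Bin 2 (now 0.99)
  Item 0.41 -> new Bin 3
  Item 0.71 -> new Bin 4
  Item 0.44 -> Bin 3 (now 0.85)
  Item 0.18 -> Bin 4 (now 0.89)
  Item 0.63 -> new Bin 5
Total bins used = 5

5


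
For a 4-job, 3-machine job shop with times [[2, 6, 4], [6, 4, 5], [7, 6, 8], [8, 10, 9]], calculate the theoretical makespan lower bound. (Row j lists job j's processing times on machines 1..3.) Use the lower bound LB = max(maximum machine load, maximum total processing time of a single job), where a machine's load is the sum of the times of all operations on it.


Machine loads:
  Machine 1: 2 + 6 + 7 + 8 = 23
  Machine 2: 6 + 4 + 6 + 10 = 26
  Machine 3: 4 + 5 + 8 + 9 = 26
Max machine load = 26
Job totals:
  Job 1: 12
  Job 2: 15
  Job 3: 21
  Job 4: 27
Max job total = 27
Lower bound = max(26, 27) = 27

27


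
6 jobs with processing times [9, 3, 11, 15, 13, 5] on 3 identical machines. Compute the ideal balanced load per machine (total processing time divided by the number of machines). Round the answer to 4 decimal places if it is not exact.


Total processing time = 9 + 3 + 11 + 15 + 13 + 5 = 56
Number of machines = 3
Ideal balanced load = 56 / 3 = 18.6667

18.6667


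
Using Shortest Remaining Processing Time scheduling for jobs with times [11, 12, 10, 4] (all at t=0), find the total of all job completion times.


Since all jobs arrive at t=0, SRPT equals SPT ordering.
SPT order: [4, 10, 11, 12]
Completion times:
  Job 1: p=4, C=4
  Job 2: p=10, C=14
  Job 3: p=11, C=25
  Job 4: p=12, C=37
Total completion time = 4 + 14 + 25 + 37 = 80

80


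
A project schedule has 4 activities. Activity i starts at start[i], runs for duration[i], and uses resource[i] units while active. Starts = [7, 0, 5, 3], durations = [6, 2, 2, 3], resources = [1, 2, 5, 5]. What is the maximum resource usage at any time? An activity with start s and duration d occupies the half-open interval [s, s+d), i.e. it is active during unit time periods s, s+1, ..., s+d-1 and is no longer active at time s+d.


Each activity i is active on [start_i, start_i + duration_i).
Compute total resource usage per time slot:
  t=0: active resources = [2], total = 2
  t=1: active resources = [2], total = 2
  t=2: active resources = [], total = 0
  t=3: active resources = [5], total = 5
  t=4: active resources = [5], total = 5
  t=5: active resources = [5, 5], total = 10
  t=6: active resources = [5], total = 5
  t=7: active resources = [1], total = 1
  t=8: active resources = [1], total = 1
  t=9: active resources = [1], total = 1
  t=10: active resources = [1], total = 1
  t=11: active resources = [1], total = 1
  t=12: active resources = [1], total = 1
Peak resource demand = 10

10


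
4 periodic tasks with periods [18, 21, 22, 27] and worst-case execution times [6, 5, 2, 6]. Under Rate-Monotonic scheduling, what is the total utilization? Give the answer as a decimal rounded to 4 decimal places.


Compute individual utilizations (exact fractions):
  Task 1: C/T = 6/18 = 1/3 (approx. 0.3333)
  Task 2: C/T = 5/21 (approx. 0.2381)
  Task 3: C/T = 2/22 = 1/11 (approx. 0.0909)
  Task 4: C/T = 6/27 = 2/9 (approx. 0.2222)
Total utilization U = 1/3 + 5/21 + 1/11 + 2/9 = 613/693
Rounded to 4 decimal places: U = 0.8846
RM (Liu & Layland) bound for 4 tasks = 0.756828; compare with U = 613/693 (approx. 0.884560)
bound < U <= 1, so the RM sufficient condition is not met (inconclusive; an exact test such as response-time analysis is needed).

0.8846


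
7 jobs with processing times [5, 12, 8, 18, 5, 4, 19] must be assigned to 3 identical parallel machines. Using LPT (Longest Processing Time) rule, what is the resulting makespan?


Sort jobs in decreasing order (LPT): [19, 18, 12, 8, 5, 5, 4]
Assign each job to the least loaded machine:
  Machine 1: jobs [19, 5], load = 24
  Machine 2: jobs [18, 5], load = 23
  Machine 3: jobs [12, 8, 4], load = 24
Makespan = max load = 24

24


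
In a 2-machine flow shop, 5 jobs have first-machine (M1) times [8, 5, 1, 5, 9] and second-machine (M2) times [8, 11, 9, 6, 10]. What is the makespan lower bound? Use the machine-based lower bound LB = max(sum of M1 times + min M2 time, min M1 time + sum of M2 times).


LB1 = sum(M1 times) + min(M2 times) = 28 + 6 = 34
LB2 = min(M1 times) + sum(M2 times) = 1 + 44 = 45
Lower bound = max(LB1, LB2) = max(34, 45) = 45

45


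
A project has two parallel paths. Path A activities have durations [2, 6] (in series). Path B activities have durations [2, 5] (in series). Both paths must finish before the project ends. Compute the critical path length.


Path A total = 2 + 6 = 8
Path B total = 2 + 5 = 7
Critical path = longest path = max(8, 7) = 8

8


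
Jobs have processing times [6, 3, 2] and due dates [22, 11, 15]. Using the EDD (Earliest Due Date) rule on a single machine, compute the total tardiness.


Sort by due date (EDD order): [(3, 11), (2, 15), (6, 22)]
Compute completion times and tardiness:
  Job 1: p=3, d=11, C=3, tardiness=max(0,3-11)=0
  Job 2: p=2, d=15, C=5, tardiness=max(0,5-15)=0
  Job 3: p=6, d=22, C=11, tardiness=max(0,11-22)=0
Total tardiness = 0

0


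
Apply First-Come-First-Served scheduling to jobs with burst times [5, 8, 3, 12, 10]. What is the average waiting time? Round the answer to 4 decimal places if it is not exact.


FCFS order (as given): [5, 8, 3, 12, 10]
Waiting times:
  Job 1: wait = 0
  Job 2: wait = 5
  Job 3: wait = 13
  Job 4: wait = 16
  Job 5: wait = 28
Sum of waiting times = 62
Average waiting time = 62/5 = 12.4

12.4


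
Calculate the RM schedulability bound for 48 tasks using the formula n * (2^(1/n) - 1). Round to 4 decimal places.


Compute 2^(1/48) = 1.0145453349
Subtract 1: 1.0145453349 - 1 = 0.0145453349
Multiply by n: 48 * 0.0145453349 = 0.6981760752
Round to 4 dp: 0.6982

0.6982


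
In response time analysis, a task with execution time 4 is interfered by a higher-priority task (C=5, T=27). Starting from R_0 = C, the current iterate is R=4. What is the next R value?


R_next = C + ceil(R_prev / T_hp) * C_hp
ceil(4 / 27) = ceil(0.1481) = 1
Interference = 1 * 5 = 5
R_next = 4 + 5 = 9

9


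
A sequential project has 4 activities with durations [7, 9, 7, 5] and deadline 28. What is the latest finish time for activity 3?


LF(activity 3) = deadline - sum of successor durations
Successors: activities 4 through 4 with durations [5]
Sum of successor durations = 5
LF = 28 - 5 = 23

23


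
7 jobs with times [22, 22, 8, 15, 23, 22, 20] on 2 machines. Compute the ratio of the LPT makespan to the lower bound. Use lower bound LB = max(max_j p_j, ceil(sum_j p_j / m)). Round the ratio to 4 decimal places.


LPT order: [23, 22, 22, 22, 20, 15, 8]
Machine loads after assignment: [68, 64]
LPT makespan = 68
Lower bound = max(max_job, ceil(total/2)) = max(23, 66) = 66
Ratio = 68 / 66 = 1.0303

1.0303


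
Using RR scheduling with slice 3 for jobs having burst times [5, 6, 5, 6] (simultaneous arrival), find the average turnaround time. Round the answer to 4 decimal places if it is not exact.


Time quantum = 3
Execution trace:
  J1 runs 3 units, time = 3
  J2 runs 3 units, time = 6
  J3 runs 3 units, time = 9
  J4 runs 3 units, time = 12
  J1 runs 2 units, time = 14
  J2 runs 3 units, time = 17
  J3 runs 2 units, time = 19
  J4 runs 3 units, time = 22
Finish times: [14, 17, 19, 22]
Average turnaround = 72/4 = 18.0

18.0


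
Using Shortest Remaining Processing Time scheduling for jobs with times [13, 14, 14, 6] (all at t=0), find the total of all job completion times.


Since all jobs arrive at t=0, SRPT equals SPT ordering.
SPT order: [6, 13, 14, 14]
Completion times:
  Job 1: p=6, C=6
  Job 2: p=13, C=19
  Job 3: p=14, C=33
  Job 4: p=14, C=47
Total completion time = 6 + 19 + 33 + 47 = 105

105


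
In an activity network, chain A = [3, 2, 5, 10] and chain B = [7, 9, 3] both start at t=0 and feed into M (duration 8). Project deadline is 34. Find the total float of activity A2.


Forward pass: ES(A2) = sum of predecessors on chain A = 3
EF = ES + duration = 3 + 2 = 5
Backward pass: LF(M) = deadline = 34; LS(M) = 34 - 8 = 26
LF(A2) = LS(M) - sum(successors on chain A) = 26 - 15 = 11
LS = LF - duration = 11 - 2 = 9
Total float = LS - ES = 9 - 3 = 6

6


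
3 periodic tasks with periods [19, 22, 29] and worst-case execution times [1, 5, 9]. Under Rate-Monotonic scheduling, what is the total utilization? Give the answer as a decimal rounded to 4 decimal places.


Compute individual utilizations (exact fractions):
  Task 1: C/T = 1/19 (approx. 0.0526)
  Task 2: C/T = 5/22 (approx. 0.2273)
  Task 3: C/T = 9/29 (approx. 0.3103)
Total utilization U = 1/19 + 5/22 + 9/29 = 7155/12122
Rounded to 4 decimal places: U = 0.5902
RM (Liu & Layland) bound for 3 tasks = 0.779763; compare with U = 7155/12122 (approx. 0.590249)
U <= bound, so schedulable by RM sufficient condition.

0.5902


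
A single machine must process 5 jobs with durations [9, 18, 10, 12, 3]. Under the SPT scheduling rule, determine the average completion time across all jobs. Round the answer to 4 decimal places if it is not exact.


Sort jobs by processing time (SPT order): [3, 9, 10, 12, 18]
Compute completion times sequentially:
  Job 1: processing = 3, completes at 3
  Job 2: processing = 9, completes at 12
  Job 3: processing = 10, completes at 22
  Job 4: processing = 12, completes at 34
  Job 5: processing = 18, completes at 52
Sum of completion times = 123
Average completion time = 123/5 = 24.6

24.6


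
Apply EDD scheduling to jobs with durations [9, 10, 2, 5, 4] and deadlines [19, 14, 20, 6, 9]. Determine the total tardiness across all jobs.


Sort by due date (EDD order): [(5, 6), (4, 9), (10, 14), (9, 19), (2, 20)]
Compute completion times and tardiness:
  Job 1: p=5, d=6, C=5, tardiness=max(0,5-6)=0
  Job 2: p=4, d=9, C=9, tardiness=max(0,9-9)=0
  Job 3: p=10, d=14, C=19, tardiness=max(0,19-14)=5
  Job 4: p=9, d=19, C=28, tardiness=max(0,28-19)=9
  Job 5: p=2, d=20, C=30, tardiness=max(0,30-20)=10
Total tardiness = 24

24


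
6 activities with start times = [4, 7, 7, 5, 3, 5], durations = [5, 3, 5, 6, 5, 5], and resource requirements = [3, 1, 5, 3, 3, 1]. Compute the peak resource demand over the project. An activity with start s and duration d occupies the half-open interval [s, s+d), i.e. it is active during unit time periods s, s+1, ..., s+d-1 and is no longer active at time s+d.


Each activity i is active on [start_i, start_i + duration_i).
Compute total resource usage per time slot:
  t=0: active resources = [], total = 0
  t=1: active resources = [], total = 0
  t=2: active resources = [], total = 0
  t=3: active resources = [3], total = 3
  t=4: active resources = [3, 3], total = 6
  t=5: active resources = [3, 3, 3, 1], total = 10
  t=6: active resources = [3, 3, 3, 1], total = 10
  t=7: active resources = [3, 1, 5, 3, 3, 1], total = 16
  t=8: active resources = [3, 1, 5, 3, 1], total = 13
  t=9: active resources = [1, 5, 3, 1], total = 10
  t=10: active resources = [5, 3], total = 8
  t=11: active resources = [5], total = 5
Peak resource demand = 16

16


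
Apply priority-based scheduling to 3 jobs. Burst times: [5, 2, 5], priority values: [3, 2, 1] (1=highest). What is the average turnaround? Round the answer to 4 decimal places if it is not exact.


Sort by priority (ascending = highest first):
Order: [(1, 5), (2, 2), (3, 5)]
Completion times:
  Priority 1, burst=5, C=5
  Priority 2, burst=2, C=7
  Priority 3, burst=5, C=12
Average turnaround = 24/3 = 8.0

8.0


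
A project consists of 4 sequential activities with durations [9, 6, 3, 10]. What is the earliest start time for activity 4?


Activity 4 starts after activities 1 through 3 complete.
Predecessor durations: [9, 6, 3]
ES = 9 + 6 + 3 = 18

18


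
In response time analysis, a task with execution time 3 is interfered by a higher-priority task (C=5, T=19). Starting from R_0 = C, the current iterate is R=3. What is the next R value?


R_next = C + ceil(R_prev / T_hp) * C_hp
ceil(3 / 19) = ceil(0.1579) = 1
Interference = 1 * 5 = 5
R_next = 3 + 5 = 8

8


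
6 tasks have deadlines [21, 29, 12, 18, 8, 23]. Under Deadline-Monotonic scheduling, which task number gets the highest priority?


Sort tasks by relative deadline (ascending):
  Task 5: deadline = 8
  Task 3: deadline = 12
  Task 4: deadline = 18
  Task 1: deadline = 21
  Task 6: deadline = 23
  Task 2: deadline = 29
Priority order (highest first): [5, 3, 4, 1, 6, 2]
Highest priority task = 5

5
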